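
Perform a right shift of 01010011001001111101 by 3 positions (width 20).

Original: 01010011001001111101 (decimal 340605)
Shift right by 3 positions
Drop the 3 low bits; fill with zeros on the left
Result: 00001010011001001111 (decimal 42575)
Equivalent: 340605 >> 3 = 340605 ÷ 2^3 = 42575



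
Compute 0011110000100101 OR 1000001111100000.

OR: 1 when either bit is 1
  0011110000100101
| 1000001111100000
------------------
  1011111111100101
Decimal: 15397 | 33760 = 49125



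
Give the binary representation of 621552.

Using repeated division by 2:
621552 ÷ 2 = 310776 remainder 0
310776 ÷ 2 = 155388 remainder 0
155388 ÷ 2 = 77694 remainder 0
77694 ÷ 2 = 38847 remainder 0
38847 ÷ 2 = 19423 remainder 1
19423 ÷ 2 = 9711 remainder 1
9711 ÷ 2 = 4855 remainder 1
4855 ÷ 2 = 2427 remainder 1
2427 ÷ 2 = 1213 remainder 1
1213 ÷ 2 = 606 remainder 1
606 ÷ 2 = 303 remainder 0
303 ÷ 2 = 151 remainder 1
151 ÷ 2 = 75 remainder 1
75 ÷ 2 = 37 remainder 1
37 ÷ 2 = 18 remainder 1
18 ÷ 2 = 9 remainder 0
9 ÷ 2 = 4 remainder 1
4 ÷ 2 = 2 remainder 0
2 ÷ 2 = 1 remainder 0
1 ÷ 2 = 0 remainder 1
Reading remainders bottom to top: 10010111101111110000



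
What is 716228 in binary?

Using repeated division by 2:
716228 ÷ 2 = 358114 remainder 0
358114 ÷ 2 = 179057 remainder 0
179057 ÷ 2 = 89528 remainder 1
89528 ÷ 2 = 44764 remainder 0
44764 ÷ 2 = 22382 remainder 0
22382 ÷ 2 = 11191 remainder 0
11191 ÷ 2 = 5595 remainder 1
5595 ÷ 2 = 2797 remainder 1
2797 ÷ 2 = 1398 remainder 1
1398 ÷ 2 = 699 remainder 0
699 ÷ 2 = 349 remainder 1
349 ÷ 2 = 174 remainder 1
174 ÷ 2 = 87 remainder 0
87 ÷ 2 = 43 remainder 1
43 ÷ 2 = 21 remainder 1
21 ÷ 2 = 10 remainder 1
10 ÷ 2 = 5 remainder 0
5 ÷ 2 = 2 remainder 1
2 ÷ 2 = 1 remainder 0
1 ÷ 2 = 0 remainder 1
Reading remainders bottom to top: 10101110110111000100



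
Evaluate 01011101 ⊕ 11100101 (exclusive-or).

XOR: 1 when bits differ
  01011101
^ 11100101
----------
  10111000
Decimal: 93 ^ 229 = 184



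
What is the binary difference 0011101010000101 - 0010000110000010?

Method 1 - Direct subtraction (column by column from the right: bit − bit − borrow-in; if negative, add 2 and borrow 1 from the next column):
borrow: 0000001000000100
        0011101010000101
-       0010000110000010
------------------------
        0001100100000011

Method 2 - Add two's complement:
Two's complement of 0010000110000010: invert → 1101111001111101, add 1 → 1101111001111110
  0011101010000101
+ 1101111001111110
------------------
 10001100100000011  (end carry out of the top bit = 1)
Discarding the end carry: 0001100100000011
Decimal check:
  0011101010000101 = 8192 + 4096 + 2048 + 512 + 128 + 4 + 1 = 14981
  0010000110000010 = 8192 + 256 + 128 + 2 = 8578
  14981 - 8578 = 6403, and 0001100100000011 = 4096 + 2048 + 256 + 2 + 1 = 6403 ✓



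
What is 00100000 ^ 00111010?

XOR: 1 when bits differ
  00100000
^ 00111010
----------
  00011010
Decimal: 32 ^ 58 = 26



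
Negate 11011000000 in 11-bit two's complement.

Original (sign bit 1, negative): 11011000000
Step 1 - Invert all bits: 00100111111
Step 2 - Add 1: 00101000000
Verification: 11011000000 + 00101000000 = 100000000000; discarding the end carry (carry out of the top bit) leaves the 11-bit value 00000000000, as required for x + (-x)



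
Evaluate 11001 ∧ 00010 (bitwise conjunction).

AND: 1 only when both bits are 1
  11001
& 00010
-------
  00000
Decimal: 25 & 2 = 0



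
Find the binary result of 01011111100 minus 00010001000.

Method 1 - Direct subtraction (column by column from the right: bit − bit − borrow-in; if negative, add 2 and borrow 1 from the next column):
borrow: 00000000000
        01011111100
-       00010001000
-------------------
        01001110100

Method 2 - Add two's complement:
Two's complement of 00010001000: invert → 11101110111, add 1 → 11101111000
  01011111100
+ 11101111000
-------------
 101001110100  (end carry out of the top bit = 1)
Discarding the end carry: 01001110100
Decimal check:
  01011111100 = 512 + 128 + 64 + 32 + 16 + 8 + 4 = 764
  00010001000 = 128 + 8 = 136
  764 - 136 = 628, and 01001110100 = 512 + 64 + 32 + 16 + 4 = 628 ✓



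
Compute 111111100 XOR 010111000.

XOR: 1 when bits differ
  111111100
^ 010111000
-----------
  101000100
Decimal: 508 ^ 184 = 324



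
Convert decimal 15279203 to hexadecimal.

Using repeated division by 16 (digits 10–15 are A–F):
15279203 ÷ 16 = 954950 remainder 3
954950 ÷ 16 = 59684 remainder 6
59684 ÷ 16 = 3730 remainder 4
3730 ÷ 16 = 233 remainder 2
233 ÷ 16 = 14 remainder 9
14 ÷ 16 = 0 remainder 14 (E)
Reading remainders bottom to top: E92463



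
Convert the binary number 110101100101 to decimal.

Sum of powers of 2 for each 1-bit:
2^0 + 2^2 + 2^5 + 2^6 + 2^8 + 2^10 + 2^11
= 1 + 4 + 32 + 64 + 256 + 1024 + 2048
= 3429



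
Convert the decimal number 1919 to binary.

Using repeated division by 2:
1919 ÷ 2 = 959 remainder 1
959 ÷ 2 = 479 remainder 1
479 ÷ 2 = 239 remainder 1
239 ÷ 2 = 119 remainder 1
119 ÷ 2 = 59 remainder 1
59 ÷ 2 = 29 remainder 1
29 ÷ 2 = 14 remainder 1
14 ÷ 2 = 7 remainder 0
7 ÷ 2 = 3 remainder 1
3 ÷ 2 = 1 remainder 1
1 ÷ 2 = 0 remainder 1
Reading remainders bottom to top: 11101111111



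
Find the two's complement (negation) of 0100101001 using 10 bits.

Original: 0100101001
Step 1 - Invert all bits: 1011010110
Step 2 - Add 1: 1011010111
Verification: 0100101001 + 1011010111 = 10000000000; discarding the end carry (carry out of the top bit) leaves the 10-bit value 0000000000, as required for x + (-x)



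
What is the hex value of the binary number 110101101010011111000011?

Group into 4-bit nibbles from right:
  1101 = D
  0110 = 6
  1010 = A
  0111 = 7
  1100 = C
  0011 = 3
Result: D6A7C3



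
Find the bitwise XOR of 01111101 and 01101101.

XOR: 1 when bits differ
  01111101
^ 01101101
----------
  00010000
Decimal: 125 ^ 109 = 16



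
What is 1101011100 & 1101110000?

AND: 1 only when both bits are 1
  1101011100
& 1101110000
------------
  1101010000
Decimal: 860 & 880 = 848



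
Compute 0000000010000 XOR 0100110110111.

XOR: 1 when bits differ
  0000000010000
^ 0100110110111
---------------
  0100110100111
Decimal: 16 ^ 2487 = 2471



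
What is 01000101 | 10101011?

OR: 1 when either bit is 1
  01000101
| 10101011
----------
  11101111
Decimal: 69 | 171 = 239



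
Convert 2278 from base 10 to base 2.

Using repeated division by 2:
2278 ÷ 2 = 1139 remainder 0
1139 ÷ 2 = 569 remainder 1
569 ÷ 2 = 284 remainder 1
284 ÷ 2 = 142 remainder 0
142 ÷ 2 = 71 remainder 0
71 ÷ 2 = 35 remainder 1
35 ÷ 2 = 17 remainder 1
17 ÷ 2 = 8 remainder 1
8 ÷ 2 = 4 remainder 0
4 ÷ 2 = 2 remainder 0
2 ÷ 2 = 1 remainder 0
1 ÷ 2 = 0 remainder 1
Reading remainders bottom to top: 100011100110



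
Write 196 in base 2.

Using repeated division by 2:
196 ÷ 2 = 98 remainder 0
98 ÷ 2 = 49 remainder 0
49 ÷ 2 = 24 remainder 1
24 ÷ 2 = 12 remainder 0
12 ÷ 2 = 6 remainder 0
6 ÷ 2 = 3 remainder 0
3 ÷ 2 = 1 remainder 1
1 ÷ 2 = 0 remainder 1
Reading remainders bottom to top: 11000100



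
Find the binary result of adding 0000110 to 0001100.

Add column by column from the right: bit + bit + carry-in; write the sum mod 2, carry 1 when the sum is 2 or 3.
carry:  0011000
        0000110
+       0001100
---------------
       00010010
(the carry out of the leftmost column, 0, becomes the leading bit)
Decimal check:
  0000110 = 4 + 2 = 6
  0001100 = 8 + 4 = 12
  6 + 12 = 18, and 00010010 = 16 + 2 = 18 ✓



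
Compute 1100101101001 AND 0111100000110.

AND: 1 only when both bits are 1
  1100101101001
& 0111100000110
---------------
  0100100000000
Decimal: 6505 & 3846 = 2304



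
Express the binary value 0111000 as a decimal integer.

Sum of powers of 2 for each 1-bit:
2^3 + 2^4 + 2^5
= 8 + 16 + 32
= 56



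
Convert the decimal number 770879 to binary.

Using repeated division by 2:
770879 ÷ 2 = 385439 remainder 1
385439 ÷ 2 = 192719 remainder 1
192719 ÷ 2 = 96359 remainder 1
96359 ÷ 2 = 48179 remainder 1
48179 ÷ 2 = 24089 remainder 1
24089 ÷ 2 = 12044 remainder 1
12044 ÷ 2 = 6022 remainder 0
6022 ÷ 2 = 3011 remainder 0
3011 ÷ 2 = 1505 remainder 1
1505 ÷ 2 = 752 remainder 1
752 ÷ 2 = 376 remainder 0
376 ÷ 2 = 188 remainder 0
188 ÷ 2 = 94 remainder 0
94 ÷ 2 = 47 remainder 0
47 ÷ 2 = 23 remainder 1
23 ÷ 2 = 11 remainder 1
11 ÷ 2 = 5 remainder 1
5 ÷ 2 = 2 remainder 1
2 ÷ 2 = 1 remainder 0
1 ÷ 2 = 0 remainder 1
Reading remainders bottom to top: 10111100001100111111



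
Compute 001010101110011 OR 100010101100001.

OR: 1 when either bit is 1
  001010101110011
| 100010101100001
-----------------
  101010101110011
Decimal: 5491 | 17761 = 21875



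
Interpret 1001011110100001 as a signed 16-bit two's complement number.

Binary: 1001011110100001
Sign bit: 1 (negative)
Invert: 0110100001011110
Add 1:  0110100001011111
Magnitude: 0110100001011111 = 16384 + 8192 + 2048 + 64 + 16 + 8 + 4 + 2 + 1 = 26719
Value: -26719



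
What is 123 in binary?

Using repeated division by 2:
123 ÷ 2 = 61 remainder 1
61 ÷ 2 = 30 remainder 1
30 ÷ 2 = 15 remainder 0
15 ÷ 2 = 7 remainder 1
7 ÷ 2 = 3 remainder 1
3 ÷ 2 = 1 remainder 1
1 ÷ 2 = 0 remainder 1
Reading remainders bottom to top: 1111011



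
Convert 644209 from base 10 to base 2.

Using repeated division by 2:
644209 ÷ 2 = 322104 remainder 1
322104 ÷ 2 = 161052 remainder 0
161052 ÷ 2 = 80526 remainder 0
80526 ÷ 2 = 40263 remainder 0
40263 ÷ 2 = 20131 remainder 1
20131 ÷ 2 = 10065 remainder 1
10065 ÷ 2 = 5032 remainder 1
5032 ÷ 2 = 2516 remainder 0
2516 ÷ 2 = 1258 remainder 0
1258 ÷ 2 = 629 remainder 0
629 ÷ 2 = 314 remainder 1
314 ÷ 2 = 157 remainder 0
157 ÷ 2 = 78 remainder 1
78 ÷ 2 = 39 remainder 0
39 ÷ 2 = 19 remainder 1
19 ÷ 2 = 9 remainder 1
9 ÷ 2 = 4 remainder 1
4 ÷ 2 = 2 remainder 0
2 ÷ 2 = 1 remainder 0
1 ÷ 2 = 0 remainder 1
Reading remainders bottom to top: 10011101010001110001



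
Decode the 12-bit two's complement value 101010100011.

Binary: 101010100011
Sign bit: 1 (negative)
Invert: 010101011100
Add 1:  010101011101
Magnitude: 010101011101 = 1024 + 256 + 64 + 16 + 8 + 4 + 1 = 1373
Value: -1373



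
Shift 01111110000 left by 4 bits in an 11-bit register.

Original: 01111110000 (decimal 1008)
Shift left by 4 positions
Append 4 zeros on the right and drop the 4 high bits that overflow the 11-bit width
Result: 11100000000 (decimal 1792)
Equivalent: 1008 << 4 = 1008 × 2^4 = 16128, truncated to 11 bits = 1792



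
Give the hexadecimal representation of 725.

Using repeated division by 16 (digits 10–15 are A–F):
725 ÷ 16 = 45 remainder 5
45 ÷ 16 = 2 remainder 13 (D)
2 ÷ 16 = 0 remainder 2
Reading remainders bottom to top: 2D5



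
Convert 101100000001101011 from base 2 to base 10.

Sum of powers of 2 for each 1-bit:
2^0 + 2^1 + 2^3 + 2^5 + 2^6 + 2^14 + 2^15 + 2^17
= 1 + 2 + 8 + 32 + 64 + 16384 + 32768 + 131072
= 180331



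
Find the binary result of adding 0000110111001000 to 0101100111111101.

Add column by column from the right: bit + bit + carry-in; write the sum mod 2, carry 1 when the sum is 2 or 3.
carry:  0011001111110000
        0000110111001000
+       0101100111111101
------------------------
       00110011111000101
(the carry out of the leftmost column, 0, becomes the leading bit)
Decimal check:
  0000110111001000 = 2048 + 1024 + 256 + 128 + 64 + 8 = 3528
  0101100111111101 = 16384 + 4096 + 2048 + 256 + 128 + 64 + 32 + 16 + 8 + 4 + 1 = 23037
  3528 + 23037 = 26565, and 00110011111000101 = 16384 + 8192 + 1024 + 512 + 256 + 128 + 64 + 4 + 1 = 26565 ✓



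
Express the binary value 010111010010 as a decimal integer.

Sum of powers of 2 for each 1-bit:
2^1 + 2^4 + 2^6 + 2^7 + 2^8 + 2^10
= 2 + 16 + 64 + 128 + 256 + 1024
= 1490



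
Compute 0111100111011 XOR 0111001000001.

XOR: 1 when bits differ
  0111100111011
^ 0111001000001
---------------
  0000101111010
Decimal: 3899 ^ 3649 = 378



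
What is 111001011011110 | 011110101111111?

OR: 1 when either bit is 1
  111001011011110
| 011110101111111
-----------------
  111111111111111
Decimal: 29406 | 15743 = 32767



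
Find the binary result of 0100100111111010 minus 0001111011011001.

Method 1 - Direct subtraction (column by column from the right: bit − bit − borrow-in; if negative, add 2 and borrow 1 from the next column):
borrow: 0111110000000010
        0100100111111010
-       0001111011011001
------------------------
        0010101100100001

Method 2 - Add two's complement:
Two's complement of 0001111011011001: invert → 1110000100100110, add 1 → 1110000100100111
  0100100111111010
+ 1110000100100111
------------------
 10010101100100001  (end carry out of the top bit = 1)
Discarding the end carry: 0010101100100001
Decimal check:
  0100100111111010 = 16384 + 2048 + 256 + 128 + 64 + 32 + 16 + 8 + 2 = 18938
  0001111011011001 = 4096 + 2048 + 1024 + 512 + 128 + 64 + 16 + 8 + 1 = 7897
  18938 - 7897 = 11041, and 0010101100100001 = 8192 + 2048 + 512 + 256 + 32 + 1 = 11041 ✓



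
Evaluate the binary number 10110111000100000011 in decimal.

Sum of powers of 2 for each 1-bit:
2^0 + 2^1 + 2^8 + 2^12 + 2^13 + 2^14 + 2^16 + 2^17 + 2^19
= 1 + 2 + 256 + 4096 + 8192 + 16384 + 65536 + 131072 + 524288
= 749827



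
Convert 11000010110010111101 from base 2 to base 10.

Sum of powers of 2 for each 1-bit:
2^0 + 2^2 + 2^3 + 2^4 + 2^5 + 2^7 + 2^10 + 2^11 + 2^13 + 2^18 + 2^19
= 1 + 4 + 8 + 16 + 32 + 128 + 1024 + 2048 + 8192 + 262144 + 524288
= 797885



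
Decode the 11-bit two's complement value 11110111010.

Binary: 11110111010
Sign bit: 1 (negative)
Invert: 00001000101
Add 1:  00001000110
Magnitude: 00001000110 = 64 + 4 + 2 = 70
Value: -70



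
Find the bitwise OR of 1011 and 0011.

OR: 1 when either bit is 1
  1011
| 0011
------
  1011
Decimal: 11 | 3 = 11



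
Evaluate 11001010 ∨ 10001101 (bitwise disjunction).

OR: 1 when either bit is 1
  11001010
| 10001101
----------
  11001111
Decimal: 202 | 141 = 207



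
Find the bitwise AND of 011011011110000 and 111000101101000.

AND: 1 only when both bits are 1
  011011011110000
& 111000101101000
-----------------
  011000001100000
Decimal: 14064 & 29032 = 12384



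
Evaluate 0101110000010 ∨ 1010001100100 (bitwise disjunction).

OR: 1 when either bit is 1
  0101110000010
| 1010001100100
---------------
  1111111100110
Decimal: 2946 | 5220 = 8166



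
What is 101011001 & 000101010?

AND: 1 only when both bits are 1
  101011001
& 000101010
-----------
  000001000
Decimal: 345 & 42 = 8



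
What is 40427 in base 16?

Using repeated division by 16 (digits 10–15 are A–F):
40427 ÷ 16 = 2526 remainder 11 (B)
2526 ÷ 16 = 157 remainder 14 (E)
157 ÷ 16 = 9 remainder 13 (D)
9 ÷ 16 = 0 remainder 9
Reading remainders bottom to top: 9DEB



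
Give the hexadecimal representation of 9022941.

Using repeated division by 16 (digits 10–15 are A–F):
9022941 ÷ 16 = 563933 remainder 13 (D)
563933 ÷ 16 = 35245 remainder 13 (D)
35245 ÷ 16 = 2202 remainder 13 (D)
2202 ÷ 16 = 137 remainder 10 (A)
137 ÷ 16 = 8 remainder 9
8 ÷ 16 = 0 remainder 8
Reading remainders bottom to top: 89ADDD



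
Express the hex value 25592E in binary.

Convert each hex digit to 4 bits:
  2 = 0010
  5 = 0101
  5 = 0101
  9 = 1001
  2 = 0010
  E = 1110
Concatenate: 001001010101100100101110



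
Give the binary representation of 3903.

Using repeated division by 2:
3903 ÷ 2 = 1951 remainder 1
1951 ÷ 2 = 975 remainder 1
975 ÷ 2 = 487 remainder 1
487 ÷ 2 = 243 remainder 1
243 ÷ 2 = 121 remainder 1
121 ÷ 2 = 60 remainder 1
60 ÷ 2 = 30 remainder 0
30 ÷ 2 = 15 remainder 0
15 ÷ 2 = 7 remainder 1
7 ÷ 2 = 3 remainder 1
3 ÷ 2 = 1 remainder 1
1 ÷ 2 = 0 remainder 1
Reading remainders bottom to top: 111100111111



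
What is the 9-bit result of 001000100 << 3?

Original: 001000100 (decimal 68)
Shift left by 3 positions
Append 3 zeros on the right and drop the 3 high bits that overflow the 9-bit width
Result: 000100000 (decimal 32)
Equivalent: 68 << 3 = 68 × 2^3 = 544, truncated to 9 bits = 32



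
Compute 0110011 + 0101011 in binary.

Add column by column from the right: bit + bit + carry-in; write the sum mod 2, carry 1 when the sum is 2 or 3.
carry:  1000110
        0110011
+       0101011
---------------
       01011110
(the carry out of the leftmost column, 0, becomes the leading bit)
Decimal check:
  0110011 = 32 + 16 + 2 + 1 = 51
  0101011 = 32 + 8 + 2 + 1 = 43
  51 + 43 = 94, and 01011110 = 64 + 16 + 8 + 4 + 2 = 94 ✓



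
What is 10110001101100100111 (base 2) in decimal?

Sum of powers of 2 for each 1-bit:
2^0 + 2^1 + 2^2 + 2^5 + 2^8 + 2^9 + 2^11 + 2^12 + 2^16 + 2^17 + 2^19
= 1 + 2 + 4 + 32 + 256 + 512 + 2048 + 4096 + 65536 + 131072 + 524288
= 727847



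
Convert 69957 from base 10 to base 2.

Using repeated division by 2:
69957 ÷ 2 = 34978 remainder 1
34978 ÷ 2 = 17489 remainder 0
17489 ÷ 2 = 8744 remainder 1
8744 ÷ 2 = 4372 remainder 0
4372 ÷ 2 = 2186 remainder 0
2186 ÷ 2 = 1093 remainder 0
1093 ÷ 2 = 546 remainder 1
546 ÷ 2 = 273 remainder 0
273 ÷ 2 = 136 remainder 1
136 ÷ 2 = 68 remainder 0
68 ÷ 2 = 34 remainder 0
34 ÷ 2 = 17 remainder 0
17 ÷ 2 = 8 remainder 1
8 ÷ 2 = 4 remainder 0
4 ÷ 2 = 2 remainder 0
2 ÷ 2 = 1 remainder 0
1 ÷ 2 = 0 remainder 1
Reading remainders bottom to top: 10001000101000101



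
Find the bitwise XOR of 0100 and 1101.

XOR: 1 when bits differ
  0100
^ 1101
------
  1001
Decimal: 4 ^ 13 = 9



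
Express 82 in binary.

Using repeated division by 2:
82 ÷ 2 = 41 remainder 0
41 ÷ 2 = 20 remainder 1
20 ÷ 2 = 10 remainder 0
10 ÷ 2 = 5 remainder 0
5 ÷ 2 = 2 remainder 1
2 ÷ 2 = 1 remainder 0
1 ÷ 2 = 0 remainder 1
Reading remainders bottom to top: 1010010



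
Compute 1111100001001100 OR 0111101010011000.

OR: 1 when either bit is 1
  1111100001001100
| 0111101010011000
------------------
  1111101011011100
Decimal: 63564 | 31384 = 64220



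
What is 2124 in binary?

Using repeated division by 2:
2124 ÷ 2 = 1062 remainder 0
1062 ÷ 2 = 531 remainder 0
531 ÷ 2 = 265 remainder 1
265 ÷ 2 = 132 remainder 1
132 ÷ 2 = 66 remainder 0
66 ÷ 2 = 33 remainder 0
33 ÷ 2 = 16 remainder 1
16 ÷ 2 = 8 remainder 0
8 ÷ 2 = 4 remainder 0
4 ÷ 2 = 2 remainder 0
2 ÷ 2 = 1 remainder 0
1 ÷ 2 = 0 remainder 1
Reading remainders bottom to top: 100001001100



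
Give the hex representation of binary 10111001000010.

Group into 4-bit nibbles from right:
  0010 = 2
  1110 = E
  0100 = 4
  0010 = 2
Result: 2E42



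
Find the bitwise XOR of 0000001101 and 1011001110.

XOR: 1 when bits differ
  0000001101
^ 1011001110
------------
  1011000011
Decimal: 13 ^ 718 = 707



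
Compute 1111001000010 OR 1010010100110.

OR: 1 when either bit is 1
  1111001000010
| 1010010100110
---------------
  1111011100110
Decimal: 7746 | 5286 = 7910



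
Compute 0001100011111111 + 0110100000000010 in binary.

Add column by column from the right: bit + bit + carry-in; write the sum mod 2, carry 1 when the sum is 2 or 3.
carry:  1111000111111100
        0001100011111111
+       0110100000000010
------------------------
       01000000100000001
(the carry out of the leftmost column, 0, becomes the leading bit)
Decimal check:
  0001100011111111 = 4096 + 2048 + 128 + 64 + 32 + 16 + 8 + 4 + 2 + 1 = 6399
  0110100000000010 = 16384 + 8192 + 2048 + 2 = 26626
  6399 + 26626 = 33025, and 01000000100000001 = 32768 + 256 + 1 = 33025 ✓



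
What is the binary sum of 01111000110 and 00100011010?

Add column by column from the right: bit + bit + carry-in; write the sum mod 2, carry 1 when the sum is 2 or 3.
carry:  11000111100
        01111000110
+       00100011010
-------------------
       010011100000
(the carry out of the leftmost column, 0, becomes the leading bit)
Decimal check:
  01111000110 = 512 + 256 + 128 + 64 + 4 + 2 = 966
  00100011010 = 256 + 16 + 8 + 2 = 282
  966 + 282 = 1248, and 010011100000 = 1024 + 128 + 64 + 32 = 1248 ✓



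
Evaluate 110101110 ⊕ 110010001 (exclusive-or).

XOR: 1 when bits differ
  110101110
^ 110010001
-----------
  000111111
Decimal: 430 ^ 401 = 63



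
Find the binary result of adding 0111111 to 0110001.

Add column by column from the right: bit + bit + carry-in; write the sum mod 2, carry 1 when the sum is 2 or 3.
carry:  1111110
        0111111
+       0110001
---------------
       01110000
(the carry out of the leftmost column, 0, becomes the leading bit)
Decimal check:
  0111111 = 32 + 16 + 8 + 4 + 2 + 1 = 63
  0110001 = 32 + 16 + 1 = 49
  63 + 49 = 112, and 01110000 = 64 + 32 + 16 = 112 ✓



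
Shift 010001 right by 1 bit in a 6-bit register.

Original: 010001 (decimal 17)
Shift right by 1 position
Drop the 1 low bit; fill with zero on the left
Result: 001000 (decimal 8)
Equivalent: 17 >> 1 = 17 ÷ 2^1 = 8



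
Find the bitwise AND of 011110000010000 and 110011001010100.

AND: 1 only when both bits are 1
  011110000010000
& 110011001010100
-----------------
  010010000010000
Decimal: 15376 & 26196 = 9232



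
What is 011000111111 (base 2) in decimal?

Sum of powers of 2 for each 1-bit:
2^0 + 2^1 + 2^2 + 2^3 + 2^4 + 2^5 + 2^9 + 2^10
= 1 + 2 + 4 + 8 + 16 + 32 + 512 + 1024
= 1599



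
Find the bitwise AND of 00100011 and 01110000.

AND: 1 only when both bits are 1
  00100011
& 01110000
----------
  00100000
Decimal: 35 & 112 = 32



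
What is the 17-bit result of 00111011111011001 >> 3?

Original: 00111011111011001 (decimal 30681)
Shift right by 3 positions
Drop the 3 low bits; fill with zeros on the left
Result: 00000111011111011 (decimal 3835)
Equivalent: 30681 >> 3 = 30681 ÷ 2^3 = 3835



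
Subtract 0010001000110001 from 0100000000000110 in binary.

Method 1 - Direct subtraction (column by column from the right: bit − bit − borrow-in; if negative, add 2 and borrow 1 from the next column):
borrow: 0111111111100010
        0100000000000110
-       0010001000110001
------------------------
        0001110111010101

Method 2 - Add two's complement:
Two's complement of 0010001000110001: invert → 1101110111001110, add 1 → 1101110111001111
  0100000000000110
+ 1101110111001111
------------------
 10001110111010101  (end carry out of the top bit = 1)
Discarding the end carry: 0001110111010101
Decimal check:
  0100000000000110 = 16384 + 4 + 2 = 16390
  0010001000110001 = 8192 + 512 + 32 + 16 + 1 = 8753
  16390 - 8753 = 7637, and 0001110111010101 = 4096 + 2048 + 1024 + 256 + 128 + 64 + 16 + 4 + 1 = 7637 ✓



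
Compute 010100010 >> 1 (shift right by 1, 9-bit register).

Original: 010100010 (decimal 162)
Shift right by 1 position
Drop the 1 low bit; fill with zero on the left
Result: 001010001 (decimal 81)
Equivalent: 162 >> 1 = 162 ÷ 2^1 = 81



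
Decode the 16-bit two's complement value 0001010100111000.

Binary: 0001010100111000
Sign bit: 0 (non-negative)
Read directly as an unsigned value:
0001010100111000 = 4096 + 1024 + 256 + 32 + 16 + 8 = 5432
Value: 5432



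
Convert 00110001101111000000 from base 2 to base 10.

Sum of powers of 2 for each 1-bit:
2^6 + 2^7 + 2^8 + 2^9 + 2^11 + 2^12 + 2^16 + 2^17
= 64 + 128 + 256 + 512 + 2048 + 4096 + 65536 + 131072
= 203712



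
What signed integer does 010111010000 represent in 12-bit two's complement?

Binary: 010111010000
Sign bit: 0 (non-negative)
Read directly as an unsigned value:
010111010000 = 1024 + 256 + 128 + 64 + 16 = 1488
Value: 1488



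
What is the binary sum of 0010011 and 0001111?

Add column by column from the right: bit + bit + carry-in; write the sum mod 2, carry 1 when the sum is 2 or 3.
carry:  0111110
        0010011
+       0001111
---------------
       00100010
(the carry out of the leftmost column, 0, becomes the leading bit)
Decimal check:
  0010011 = 16 + 2 + 1 = 19
  0001111 = 8 + 4 + 2 + 1 = 15
  19 + 15 = 34, and 00100010 = 32 + 2 = 34 ✓



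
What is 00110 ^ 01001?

XOR: 1 when bits differ
  00110
^ 01001
-------
  01111
Decimal: 6 ^ 9 = 15



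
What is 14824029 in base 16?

Using repeated division by 16 (digits 10–15 are A–F):
14824029 ÷ 16 = 926501 remainder 13 (D)
926501 ÷ 16 = 57906 remainder 5
57906 ÷ 16 = 3619 remainder 2
3619 ÷ 16 = 226 remainder 3
226 ÷ 16 = 14 remainder 2
14 ÷ 16 = 0 remainder 14 (E)
Reading remainders bottom to top: E2325D



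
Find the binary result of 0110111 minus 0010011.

Method 1 - Direct subtraction (column by column from the right: bit − bit − borrow-in; if negative, add 2 and borrow 1 from the next column):
borrow: 0000000
        0110111
-       0010011
---------------
        0100100

Method 2 - Add two's complement:
Two's complement of 0010011: invert → 1101100, add 1 → 1101101
  0110111
+ 1101101
---------
 10100100  (end carry out of the top bit = 1)
Discarding the end carry: 0100100
Decimal check:
  0110111 = 32 + 16 + 4 + 2 + 1 = 55
  0010011 = 16 + 2 + 1 = 19
  55 - 19 = 36, and 0100100 = 32 + 4 = 36 ✓



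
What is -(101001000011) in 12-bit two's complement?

Original (sign bit 1, negative): 101001000011
Step 1 - Invert all bits: 010110111100
Step 2 - Add 1: 010110111101
Verification: 101001000011 + 010110111101 = 1000000000000; discarding the end carry (carry out of the top bit) leaves the 12-bit value 000000000000, as required for x + (-x)



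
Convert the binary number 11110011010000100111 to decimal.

Sum of powers of 2 for each 1-bit:
2^0 + 2^1 + 2^2 + 2^5 + 2^10 + 2^12 + 2^13 + 2^16 + 2^17 + 2^18 + 2^19
= 1 + 2 + 4 + 32 + 1024 + 4096 + 8192 + 65536 + 131072 + 262144 + 524288
= 996391



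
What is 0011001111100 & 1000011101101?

AND: 1 only when both bits are 1
  0011001111100
& 1000011101101
---------------
  0000001101100
Decimal: 1660 & 4333 = 108



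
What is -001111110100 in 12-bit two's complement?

Original: 001111110100
Step 1 - Invert all bits: 110000001011
Step 2 - Add 1: 110000001100
Verification: 001111110100 + 110000001100 = 1000000000000; discarding the end carry (carry out of the top bit) leaves the 12-bit value 000000000000, as required for x + (-x)



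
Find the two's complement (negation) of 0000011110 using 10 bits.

Original: 0000011110
Step 1 - Invert all bits: 1111100001
Step 2 - Add 1: 1111100010
Verification: 0000011110 + 1111100010 = 10000000000; discarding the end carry (carry out of the top bit) leaves the 10-bit value 0000000000, as required for x + (-x)



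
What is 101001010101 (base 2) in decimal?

Sum of powers of 2 for each 1-bit:
2^0 + 2^2 + 2^4 + 2^6 + 2^9 + 2^11
= 1 + 4 + 16 + 64 + 512 + 2048
= 2645



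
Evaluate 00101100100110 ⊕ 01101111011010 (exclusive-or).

XOR: 1 when bits differ
  00101100100110
^ 01101111011010
----------------
  01000011111100
Decimal: 2854 ^ 7130 = 4348



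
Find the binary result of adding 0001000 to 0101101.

Add column by column from the right: bit + bit + carry-in; write the sum mod 2, carry 1 when the sum is 2 or 3.
carry:  0010000
        0001000
+       0101101
---------------
       00110101
(the carry out of the leftmost column, 0, becomes the leading bit)
Decimal check:
  0001000 = 8
  0101101 = 32 + 8 + 4 + 1 = 45
  8 + 45 = 53, and 00110101 = 32 + 16 + 4 + 1 = 53 ✓



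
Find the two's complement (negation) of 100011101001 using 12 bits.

Original (sign bit 1, negative): 100011101001
Step 1 - Invert all bits: 011100010110
Step 2 - Add 1: 011100010111
Verification: 100011101001 + 011100010111 = 1000000000000; discarding the end carry (carry out of the top bit) leaves the 12-bit value 000000000000, as required for x + (-x)



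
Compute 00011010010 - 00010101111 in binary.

Method 1 - Direct subtraction (column by column from the right: bit − bit − borrow-in; if negative, add 2 and borrow 1 from the next column):
borrow: 00001011110
        00011010010
-       00010101111
-------------------
        00000100011

Method 2 - Add two's complement:
Two's complement of 00010101111: invert → 11101010000, add 1 → 11101010001
  00011010010
+ 11101010001
-------------
 100000100011  (end carry out of the top bit = 1)
Discarding the end carry: 00000100011
Decimal check:
  00011010010 = 128 + 64 + 16 + 2 = 210
  00010101111 = 128 + 32 + 8 + 4 + 2 + 1 = 175
  210 - 175 = 35, and 00000100011 = 32 + 2 + 1 = 35 ✓



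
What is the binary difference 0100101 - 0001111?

Method 1 - Direct subtraction (column by column from the right: bit − bit − borrow-in; if negative, add 2 and borrow 1 from the next column):
borrow: 0111100
        0100101
-       0001111
---------------
        0010110

Method 2 - Add two's complement:
Two's complement of 0001111: invert → 1110000, add 1 → 1110001
  0100101
+ 1110001
---------
 10010110  (end carry out of the top bit = 1)
Discarding the end carry: 0010110
Decimal check:
  0100101 = 32 + 4 + 1 = 37
  0001111 = 8 + 4 + 2 + 1 = 15
  37 - 15 = 22, and 0010110 = 16 + 4 + 2 = 22 ✓



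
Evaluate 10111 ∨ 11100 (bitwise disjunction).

OR: 1 when either bit is 1
  10111
| 11100
-------
  11111
Decimal: 23 | 28 = 31



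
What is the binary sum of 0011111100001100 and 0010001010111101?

Add column by column from the right: bit + bit + carry-in; write the sum mod 2, carry 1 when the sum is 2 or 3.
carry:  0111110001111000
        0011111100001100
+       0010001010111101
------------------------
       00110000111001001
(the carry out of the leftmost column, 0, becomes the leading bit)
Decimal check:
  0011111100001100 = 8192 + 4096 + 2048 + 1024 + 512 + 256 + 8 + 4 = 16140
  0010001010111101 = 8192 + 512 + 128 + 32 + 16 + 8 + 4 + 1 = 8893
  16140 + 8893 = 25033, and 00110000111001001 = 16384 + 8192 + 256 + 128 + 64 + 8 + 1 = 25033 ✓



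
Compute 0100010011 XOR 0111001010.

XOR: 1 when bits differ
  0100010011
^ 0111001010
------------
  0011011001
Decimal: 275 ^ 458 = 217



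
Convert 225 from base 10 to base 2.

Using repeated division by 2:
225 ÷ 2 = 112 remainder 1
112 ÷ 2 = 56 remainder 0
56 ÷ 2 = 28 remainder 0
28 ÷ 2 = 14 remainder 0
14 ÷ 2 = 7 remainder 0
7 ÷ 2 = 3 remainder 1
3 ÷ 2 = 1 remainder 1
1 ÷ 2 = 0 remainder 1
Reading remainders bottom to top: 11100001



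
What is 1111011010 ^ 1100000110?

XOR: 1 when bits differ
  1111011010
^ 1100000110
------------
  0011011100
Decimal: 986 ^ 774 = 220



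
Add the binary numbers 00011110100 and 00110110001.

Add column by column from the right: bit + bit + carry-in; write the sum mod 2, carry 1 when the sum is 2 or 3.
carry:  01111100000
        00011110100
+       00110110001
-------------------
       001010100101
(the carry out of the leftmost column, 0, becomes the leading bit)
Decimal check:
  00011110100 = 128 + 64 + 32 + 16 + 4 = 244
  00110110001 = 256 + 128 + 32 + 16 + 1 = 433
  244 + 433 = 677, and 001010100101 = 512 + 128 + 32 + 4 + 1 = 677 ✓



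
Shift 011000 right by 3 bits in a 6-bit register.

Original: 011000 (decimal 24)
Shift right by 3 positions
Drop the 3 low bits; fill with zeros on the left
Result: 000011 (decimal 3)
Equivalent: 24 >> 3 = 24 ÷ 2^3 = 3



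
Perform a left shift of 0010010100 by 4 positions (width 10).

Original: 0010010100 (decimal 148)
Shift left by 4 positions
Append 4 zeros on the right and drop the 4 high bits that overflow the 10-bit width
Result: 0101000000 (decimal 320)
Equivalent: 148 << 4 = 148 × 2^4 = 2368, truncated to 10 bits = 320



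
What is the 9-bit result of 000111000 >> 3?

Original: 000111000 (decimal 56)
Shift right by 3 positions
Drop the 3 low bits; fill with zeros on the left
Result: 000000111 (decimal 7)
Equivalent: 56 >> 3 = 56 ÷ 2^3 = 7



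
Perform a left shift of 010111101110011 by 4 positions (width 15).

Original: 010111101110011 (decimal 12147)
Shift left by 4 positions
Append 4 zeros on the right and drop the 4 high bits that overflow the 15-bit width
Result: 111011100110000 (decimal 30512)
Equivalent: 12147 << 4 = 12147 × 2^4 = 194352, truncated to 15 bits = 30512



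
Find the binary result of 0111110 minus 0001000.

Method 1 - Direct subtraction (column by column from the right: bit − bit − borrow-in; if negative, add 2 and borrow 1 from the next column):
borrow: 0000000
        0111110
-       0001000
---------------
        0110110

Method 2 - Add two's complement:
Two's complement of 0001000: invert → 1110111, add 1 → 1111000
  0111110
+ 1111000
---------
 10110110  (end carry out of the top bit = 1)
Discarding the end carry: 0110110
Decimal check:
  0111110 = 32 + 16 + 8 + 4 + 2 = 62
  0001000 = 8
  62 - 8 = 54, and 0110110 = 32 + 16 + 4 + 2 = 54 ✓



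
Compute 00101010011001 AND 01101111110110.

AND: 1 only when both bits are 1
  00101010011001
& 01101111110110
----------------
  00101010010000
Decimal: 2713 & 7158 = 2704



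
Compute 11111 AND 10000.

AND: 1 only when both bits are 1
  11111
& 10000
-------
  10000
Decimal: 31 & 16 = 16



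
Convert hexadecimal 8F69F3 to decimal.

Expand by place value (powers of 16):
Digit values: F = 15
8F69F3 = 8 × 16^5 + 15 × 16^4 + 6 × 16^3 + 9 × 16^2 + 15 × 16^1 + 3 × 16^0
= 8 × 1048576 + 15 × 65536 + 6 × 4096 + 9 × 256 + 15 × 16 + 3 × 1
= 8388608 + 983040 + 24576 + 2304 + 240 + 3
= 9398771



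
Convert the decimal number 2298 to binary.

Using repeated division by 2:
2298 ÷ 2 = 1149 remainder 0
1149 ÷ 2 = 574 remainder 1
574 ÷ 2 = 287 remainder 0
287 ÷ 2 = 143 remainder 1
143 ÷ 2 = 71 remainder 1
71 ÷ 2 = 35 remainder 1
35 ÷ 2 = 17 remainder 1
17 ÷ 2 = 8 remainder 1
8 ÷ 2 = 4 remainder 0
4 ÷ 2 = 2 remainder 0
2 ÷ 2 = 1 remainder 0
1 ÷ 2 = 0 remainder 1
Reading remainders bottom to top: 100011111010



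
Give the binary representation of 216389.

Using repeated division by 2:
216389 ÷ 2 = 108194 remainder 1
108194 ÷ 2 = 54097 remainder 0
54097 ÷ 2 = 27048 remainder 1
27048 ÷ 2 = 13524 remainder 0
13524 ÷ 2 = 6762 remainder 0
6762 ÷ 2 = 3381 remainder 0
3381 ÷ 2 = 1690 remainder 1
1690 ÷ 2 = 845 remainder 0
845 ÷ 2 = 422 remainder 1
422 ÷ 2 = 211 remainder 0
211 ÷ 2 = 105 remainder 1
105 ÷ 2 = 52 remainder 1
52 ÷ 2 = 26 remainder 0
26 ÷ 2 = 13 remainder 0
13 ÷ 2 = 6 remainder 1
6 ÷ 2 = 3 remainder 0
3 ÷ 2 = 1 remainder 1
1 ÷ 2 = 0 remainder 1
Reading remainders bottom to top: 110100110101000101



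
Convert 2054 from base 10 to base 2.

Using repeated division by 2:
2054 ÷ 2 = 1027 remainder 0
1027 ÷ 2 = 513 remainder 1
513 ÷ 2 = 256 remainder 1
256 ÷ 2 = 128 remainder 0
128 ÷ 2 = 64 remainder 0
64 ÷ 2 = 32 remainder 0
32 ÷ 2 = 16 remainder 0
16 ÷ 2 = 8 remainder 0
8 ÷ 2 = 4 remainder 0
4 ÷ 2 = 2 remainder 0
2 ÷ 2 = 1 remainder 0
1 ÷ 2 = 0 remainder 1
Reading remainders bottom to top: 100000000110



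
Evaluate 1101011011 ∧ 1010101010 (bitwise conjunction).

AND: 1 only when both bits are 1
  1101011011
& 1010101010
------------
  1000001010
Decimal: 859 & 682 = 522



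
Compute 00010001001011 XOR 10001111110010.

XOR: 1 when bits differ
  00010001001011
^ 10001111110010
----------------
  10011110111001
Decimal: 1099 ^ 9202 = 10169



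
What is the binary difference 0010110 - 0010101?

Method 1 - Direct subtraction (column by column from the right: bit − bit − borrow-in; if negative, add 2 and borrow 1 from the next column):
borrow: 0000010
        0010110
-       0010101
---------------
        0000001

Method 2 - Add two's complement:
Two's complement of 0010101: invert → 1101010, add 1 → 1101011
  0010110
+ 1101011
---------
 10000001  (end carry out of the top bit = 1)
Discarding the end carry: 0000001
Decimal check:
  0010110 = 16 + 4 + 2 = 22
  0010101 = 16 + 4 + 1 = 21
  22 - 21 = 1, and 0000001 = 1 ✓



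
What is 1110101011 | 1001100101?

OR: 1 when either bit is 1
  1110101011
| 1001100101
------------
  1111101111
Decimal: 939 | 613 = 1007



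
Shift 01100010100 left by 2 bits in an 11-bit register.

Original: 01100010100 (decimal 788)
Shift left by 2 positions
Append 2 zeros on the right and drop the 2 high bits that overflow the 11-bit width
Result: 10001010000 (decimal 1104)
Equivalent: 788 << 2 = 788 × 2^2 = 3152, truncated to 11 bits = 1104



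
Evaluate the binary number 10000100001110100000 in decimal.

Sum of powers of 2 for each 1-bit:
2^5 + 2^7 + 2^8 + 2^9 + 2^14 + 2^19
= 32 + 128 + 256 + 512 + 16384 + 524288
= 541600



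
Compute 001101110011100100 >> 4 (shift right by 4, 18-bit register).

Original: 001101110011100100 (decimal 56548)
Shift right by 4 positions
Drop the 4 low bits; fill with zeros on the left
Result: 000000110111001110 (decimal 3534)
Equivalent: 56548 >> 4 = 56548 ÷ 2^4 = 3534



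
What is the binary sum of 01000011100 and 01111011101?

Add column by column from the right: bit + bit + carry-in; write the sum mod 2, carry 1 when the sum is 2 or 3.
carry:  10000111000
        01000011100
+       01111011101
-------------------
       010111111001
(the carry out of the leftmost column, 0, becomes the leading bit)
Decimal check:
  01000011100 = 512 + 16 + 8 + 4 = 540
  01111011101 = 512 + 256 + 128 + 64 + 16 + 8 + 4 + 1 = 989
  540 + 989 = 1529, and 010111111001 = 1024 + 256 + 128 + 64 + 32 + 16 + 8 + 1 = 1529 ✓



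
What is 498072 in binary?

Using repeated division by 2:
498072 ÷ 2 = 249036 remainder 0
249036 ÷ 2 = 124518 remainder 0
124518 ÷ 2 = 62259 remainder 0
62259 ÷ 2 = 31129 remainder 1
31129 ÷ 2 = 15564 remainder 1
15564 ÷ 2 = 7782 remainder 0
7782 ÷ 2 = 3891 remainder 0
3891 ÷ 2 = 1945 remainder 1
1945 ÷ 2 = 972 remainder 1
972 ÷ 2 = 486 remainder 0
486 ÷ 2 = 243 remainder 0
243 ÷ 2 = 121 remainder 1
121 ÷ 2 = 60 remainder 1
60 ÷ 2 = 30 remainder 0
30 ÷ 2 = 15 remainder 0
15 ÷ 2 = 7 remainder 1
7 ÷ 2 = 3 remainder 1
3 ÷ 2 = 1 remainder 1
1 ÷ 2 = 0 remainder 1
Reading remainders bottom to top: 1111001100110011000



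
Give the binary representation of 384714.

Using repeated division by 2:
384714 ÷ 2 = 192357 remainder 0
192357 ÷ 2 = 96178 remainder 1
96178 ÷ 2 = 48089 remainder 0
48089 ÷ 2 = 24044 remainder 1
24044 ÷ 2 = 12022 remainder 0
12022 ÷ 2 = 6011 remainder 0
6011 ÷ 2 = 3005 remainder 1
3005 ÷ 2 = 1502 remainder 1
1502 ÷ 2 = 751 remainder 0
751 ÷ 2 = 375 remainder 1
375 ÷ 2 = 187 remainder 1
187 ÷ 2 = 93 remainder 1
93 ÷ 2 = 46 remainder 1
46 ÷ 2 = 23 remainder 0
23 ÷ 2 = 11 remainder 1
11 ÷ 2 = 5 remainder 1
5 ÷ 2 = 2 remainder 1
2 ÷ 2 = 1 remainder 0
1 ÷ 2 = 0 remainder 1
Reading remainders bottom to top: 1011101111011001010



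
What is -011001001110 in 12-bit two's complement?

Original: 011001001110
Step 1 - Invert all bits: 100110110001
Step 2 - Add 1: 100110110010
Verification: 011001001110 + 100110110010 = 1000000000000; discarding the end carry (carry out of the top bit) leaves the 12-bit value 000000000000, as required for x + (-x)



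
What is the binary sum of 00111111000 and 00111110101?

Add column by column from the right: bit + bit + carry-in; write the sum mod 2, carry 1 when the sum is 2 or 3.
carry:  01111100000
        00111111000
+       00111110101
-------------------
       001111101101
(the carry out of the leftmost column, 0, becomes the leading bit)
Decimal check:
  00111111000 = 256 + 128 + 64 + 32 + 16 + 8 = 504
  00111110101 = 256 + 128 + 64 + 32 + 16 + 4 + 1 = 501
  504 + 501 = 1005, and 001111101101 = 512 + 256 + 128 + 64 + 32 + 8 + 4 + 1 = 1005 ✓



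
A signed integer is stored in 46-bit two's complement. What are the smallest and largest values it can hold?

For 46-bit two's complement:
Minimum: -2^45 = -35184372088832
Maximum: 2^45 - 1 = 35184372088831



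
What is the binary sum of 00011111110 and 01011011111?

Add column by column from the right: bit + bit + carry-in; write the sum mod 2, carry 1 when the sum is 2 or 3.
carry:  00111111100
        00011111110
+       01011011111
-------------------
       001111011101
(the carry out of the leftmost column, 0, becomes the leading bit)
Decimal check:
  00011111110 = 128 + 64 + 32 + 16 + 8 + 4 + 2 = 254
  01011011111 = 512 + 128 + 64 + 16 + 8 + 4 + 2 + 1 = 735
  254 + 735 = 989, and 001111011101 = 512 + 256 + 128 + 64 + 16 + 8 + 4 + 1 = 989 ✓

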